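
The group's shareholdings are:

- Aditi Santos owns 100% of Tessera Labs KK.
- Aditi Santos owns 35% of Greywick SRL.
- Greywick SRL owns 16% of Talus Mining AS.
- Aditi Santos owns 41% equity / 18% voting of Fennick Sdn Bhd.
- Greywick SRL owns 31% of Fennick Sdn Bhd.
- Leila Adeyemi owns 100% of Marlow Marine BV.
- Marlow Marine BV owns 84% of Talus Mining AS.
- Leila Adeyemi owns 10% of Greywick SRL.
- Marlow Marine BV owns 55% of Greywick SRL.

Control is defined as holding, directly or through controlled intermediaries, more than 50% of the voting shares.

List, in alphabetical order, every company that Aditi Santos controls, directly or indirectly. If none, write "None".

Aditi holds 100% of Tessera, so Aditi controls Tessera.
No other company's threshold is met.

Tessera Labs KK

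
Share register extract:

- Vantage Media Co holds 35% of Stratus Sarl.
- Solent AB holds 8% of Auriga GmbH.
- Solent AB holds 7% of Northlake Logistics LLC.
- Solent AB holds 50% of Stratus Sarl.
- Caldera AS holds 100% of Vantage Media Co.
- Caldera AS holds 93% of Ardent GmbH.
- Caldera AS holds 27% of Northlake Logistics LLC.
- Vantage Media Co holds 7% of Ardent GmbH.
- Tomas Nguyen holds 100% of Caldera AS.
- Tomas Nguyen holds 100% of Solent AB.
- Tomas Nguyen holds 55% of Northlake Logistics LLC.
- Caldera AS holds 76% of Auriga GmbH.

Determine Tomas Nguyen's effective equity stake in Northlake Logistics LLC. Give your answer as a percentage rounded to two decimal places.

Tomas reaches Northlake along 3 paths.
Via Solent: 100% × 7% = 7%.
Via Caldera: 100% × 27% = 27%.
Direct stake: 55% = 55%.
Total: 7% + 27% + 55% = 89%.
Rounded: 89.00%.

89.00%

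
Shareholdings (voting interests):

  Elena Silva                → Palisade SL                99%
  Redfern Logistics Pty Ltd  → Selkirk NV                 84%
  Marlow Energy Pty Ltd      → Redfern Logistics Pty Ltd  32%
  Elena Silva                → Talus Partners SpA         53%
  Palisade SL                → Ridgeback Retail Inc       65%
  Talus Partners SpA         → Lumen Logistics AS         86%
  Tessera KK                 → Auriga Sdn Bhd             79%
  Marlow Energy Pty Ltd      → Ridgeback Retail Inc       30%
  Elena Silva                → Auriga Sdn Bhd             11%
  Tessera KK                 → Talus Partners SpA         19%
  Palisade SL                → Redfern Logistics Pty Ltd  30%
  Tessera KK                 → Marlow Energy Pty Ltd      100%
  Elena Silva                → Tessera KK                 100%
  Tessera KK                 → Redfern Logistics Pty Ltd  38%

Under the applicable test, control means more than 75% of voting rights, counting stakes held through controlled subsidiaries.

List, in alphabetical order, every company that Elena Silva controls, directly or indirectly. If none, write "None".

Auriga Sdn Bhd, Marlow Energy Pty Ltd, Palisade SL, Redfern Logistics Pty Ltd, Ridgeback Retail Inc, Selkirk NV, Tessera KK

Elena holds 100% of Tessera, so Elena controls Tessera.
Tessera and Elena together hold 79% + 11% = 90% of Auriga, so Elena controls Auriga.
Elena holds 99% of Palisade, so Elena controls Palisade.
Tessera holds 100% of Marlow, so Elena controls Marlow.
Tessera and Marlow and Palisade together hold 38% + 32% + 30% = 100% of Redfern, so Elena controls Redfern.
Marlow and Palisade together hold 30% + 65% = 95% of Ridgeback, so Elena controls Ridgeback.
Redfern holds 84% of Selkirk, so Elena controls Selkirk.
No other company's threshold is met.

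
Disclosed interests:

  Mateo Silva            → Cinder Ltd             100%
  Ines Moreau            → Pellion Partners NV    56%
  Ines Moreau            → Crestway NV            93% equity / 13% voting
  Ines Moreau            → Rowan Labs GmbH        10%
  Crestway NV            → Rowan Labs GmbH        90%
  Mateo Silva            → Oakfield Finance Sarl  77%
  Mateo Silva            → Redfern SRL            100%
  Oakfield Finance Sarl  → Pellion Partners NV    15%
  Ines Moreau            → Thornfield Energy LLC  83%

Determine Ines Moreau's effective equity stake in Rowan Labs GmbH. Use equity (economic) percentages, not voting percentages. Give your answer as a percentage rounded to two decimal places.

93.70%

Ines reaches Rowan along 2 paths.
Via Crestway: 93% × 90% = 83.7%.
Direct stake: 10% = 10%.
Total: 83.7% + 10% = 93.7%.
Rounded: 93.70%.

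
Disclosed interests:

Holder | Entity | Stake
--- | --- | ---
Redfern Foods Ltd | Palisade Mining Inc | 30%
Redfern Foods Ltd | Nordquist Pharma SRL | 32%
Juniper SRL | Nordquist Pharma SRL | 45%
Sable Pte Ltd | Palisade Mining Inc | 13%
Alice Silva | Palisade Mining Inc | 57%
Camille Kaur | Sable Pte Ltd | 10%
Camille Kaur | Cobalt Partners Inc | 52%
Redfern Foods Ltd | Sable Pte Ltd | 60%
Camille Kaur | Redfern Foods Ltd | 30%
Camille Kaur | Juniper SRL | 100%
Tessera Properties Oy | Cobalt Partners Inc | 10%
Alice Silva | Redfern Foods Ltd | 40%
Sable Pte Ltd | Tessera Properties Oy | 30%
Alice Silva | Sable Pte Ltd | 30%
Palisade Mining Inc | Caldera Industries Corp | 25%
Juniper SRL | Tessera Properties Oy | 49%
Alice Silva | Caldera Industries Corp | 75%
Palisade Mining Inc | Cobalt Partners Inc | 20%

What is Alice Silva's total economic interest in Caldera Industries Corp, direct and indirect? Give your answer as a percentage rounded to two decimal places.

Alice reaches Caldera along 5 paths.
Via Redfern → Sable → Palisade: 40% × 60% × 13% × 25% = 0.78%.
Via Sable → Palisade: 30% × 13% × 25% = 0.975%.
Via Redfern → Palisade: 40% × 30% × 25% = 3%.
Via Palisade: 57% × 25% = 14.25%.
Direct stake: 75% = 75%.
Total: 0.78% + 0.975% + 3% + 14.25% + 75% = 94.005%.
Rounded: 94.01%.

94.01%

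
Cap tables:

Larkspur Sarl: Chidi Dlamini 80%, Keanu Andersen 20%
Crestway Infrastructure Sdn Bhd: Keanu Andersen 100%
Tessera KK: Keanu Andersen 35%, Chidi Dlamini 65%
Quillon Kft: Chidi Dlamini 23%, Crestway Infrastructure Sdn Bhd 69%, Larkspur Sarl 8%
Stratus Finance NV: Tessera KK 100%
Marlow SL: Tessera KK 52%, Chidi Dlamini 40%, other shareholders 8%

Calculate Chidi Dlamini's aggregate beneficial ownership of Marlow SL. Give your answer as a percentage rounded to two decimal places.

Chidi reaches Marlow along 2 paths.
Via Tessera: 65% × 52% = 33.8%.
Direct stake: 40% = 40%.
Total: 33.8% + 40% = 73.8%.
Rounded: 73.80%.

73.80%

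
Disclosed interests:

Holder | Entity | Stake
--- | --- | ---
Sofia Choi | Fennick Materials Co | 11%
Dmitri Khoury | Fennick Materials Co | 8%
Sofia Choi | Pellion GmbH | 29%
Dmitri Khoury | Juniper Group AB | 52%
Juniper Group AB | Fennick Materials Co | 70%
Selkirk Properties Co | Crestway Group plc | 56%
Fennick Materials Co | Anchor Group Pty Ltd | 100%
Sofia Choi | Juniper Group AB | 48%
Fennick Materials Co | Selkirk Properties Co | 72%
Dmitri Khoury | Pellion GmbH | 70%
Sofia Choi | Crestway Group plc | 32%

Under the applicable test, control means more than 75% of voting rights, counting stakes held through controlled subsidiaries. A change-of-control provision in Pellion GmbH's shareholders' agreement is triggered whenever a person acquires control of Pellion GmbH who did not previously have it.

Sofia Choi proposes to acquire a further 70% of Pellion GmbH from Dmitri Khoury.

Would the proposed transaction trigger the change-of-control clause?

Yes

The purchase adds only to Sofia's holdings (Dmitri's stake shrinks), so Sofia is the only person who could newly come to control Pellion.
Sofia's largest direct stake is 48% in Juniper, which does not meet the threshold, so Sofia controls no company.
In Pellion, Sofia's side holds only 29%, not > 75%.
So before the transaction, Sofia does not control Pellion.
After the purchase, Sofia's direct stake in Pellion rises to 29% + 70% = 99%, and Dmitri's stake falls to 0%.
Sofia holds 99% of Pellion, so Sofia controls Pellion.
Sofia did not control Pellion before and does after, so the clause is triggered.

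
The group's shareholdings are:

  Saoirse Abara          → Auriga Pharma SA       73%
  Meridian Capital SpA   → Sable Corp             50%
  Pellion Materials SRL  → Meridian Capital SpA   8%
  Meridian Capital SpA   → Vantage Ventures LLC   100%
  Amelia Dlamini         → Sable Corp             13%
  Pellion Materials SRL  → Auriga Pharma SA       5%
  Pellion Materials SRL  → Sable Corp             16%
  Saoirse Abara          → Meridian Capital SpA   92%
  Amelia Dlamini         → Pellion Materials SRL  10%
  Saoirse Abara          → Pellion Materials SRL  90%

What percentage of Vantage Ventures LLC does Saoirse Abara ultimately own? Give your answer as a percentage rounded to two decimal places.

Saoirse reaches Vantage along 2 paths.
Via Pellion → Meridian: 90% × 8% × 100% = 7.2%.
Via Meridian: 92% × 100% = 92%.
Total: 7.2% + 92% = 99.2%.
Rounded: 99.20%.

99.20%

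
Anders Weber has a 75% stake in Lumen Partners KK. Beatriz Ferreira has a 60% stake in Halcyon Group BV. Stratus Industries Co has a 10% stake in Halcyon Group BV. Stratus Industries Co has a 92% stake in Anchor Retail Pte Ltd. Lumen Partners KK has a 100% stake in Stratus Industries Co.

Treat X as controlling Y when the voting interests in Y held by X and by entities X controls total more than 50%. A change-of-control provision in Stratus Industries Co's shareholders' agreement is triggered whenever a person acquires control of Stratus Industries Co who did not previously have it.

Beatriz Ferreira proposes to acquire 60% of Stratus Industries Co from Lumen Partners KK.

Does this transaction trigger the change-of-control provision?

The purchase adds only to Beatriz's holdings (Lumen's stake shrinks), so Beatriz is the only person who could newly come to control Stratus.
Beatriz holds 60% of Halcyon, so Beatriz controls Halcyon.
Neither Beatriz nor any entity Beatriz controls holds any voting interest in Stratus.
So before the transaction, Beatriz does not control Stratus.
After the purchase, Beatriz holds 60% of Stratus directly, and Lumen's stake falls to 40%.
Beatriz holds 60% of Stratus, so Beatriz controls Stratus.
Beatriz did not control Stratus before and does after, so the clause is triggered.

Yes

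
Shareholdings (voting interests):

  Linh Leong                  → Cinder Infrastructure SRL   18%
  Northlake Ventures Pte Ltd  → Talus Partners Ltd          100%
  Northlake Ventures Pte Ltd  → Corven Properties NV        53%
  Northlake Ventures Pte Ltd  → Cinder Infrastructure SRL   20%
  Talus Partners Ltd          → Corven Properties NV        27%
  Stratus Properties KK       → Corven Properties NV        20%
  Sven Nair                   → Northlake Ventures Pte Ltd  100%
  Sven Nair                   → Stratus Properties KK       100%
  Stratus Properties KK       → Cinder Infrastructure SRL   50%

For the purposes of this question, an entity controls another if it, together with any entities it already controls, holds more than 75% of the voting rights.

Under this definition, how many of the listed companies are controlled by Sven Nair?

Sven holds 100% of Stratus, so Sven controls Stratus.
Sven holds 100% of Northlake, so Sven controls Northlake.
Northlake holds 100% of Talus, so Sven controls Talus.
Northlake and Stratus and Talus together hold 53% + 20% + 27% = 100% of Corven, so Sven controls Corven.
No other company's threshold is met.
Sven controls 4 companies.

4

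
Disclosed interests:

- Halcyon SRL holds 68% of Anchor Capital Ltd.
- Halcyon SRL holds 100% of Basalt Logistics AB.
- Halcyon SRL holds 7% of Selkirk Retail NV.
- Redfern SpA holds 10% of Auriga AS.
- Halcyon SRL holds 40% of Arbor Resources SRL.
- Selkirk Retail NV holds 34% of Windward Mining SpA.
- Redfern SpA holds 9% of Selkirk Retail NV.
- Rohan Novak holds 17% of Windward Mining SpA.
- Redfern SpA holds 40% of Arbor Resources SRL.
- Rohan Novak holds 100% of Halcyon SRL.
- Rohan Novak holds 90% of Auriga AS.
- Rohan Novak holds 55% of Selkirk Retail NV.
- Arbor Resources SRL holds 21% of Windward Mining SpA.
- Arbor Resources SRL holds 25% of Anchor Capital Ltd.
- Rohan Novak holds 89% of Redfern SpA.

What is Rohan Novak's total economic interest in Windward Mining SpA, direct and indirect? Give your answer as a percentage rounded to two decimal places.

56.68%

Rohan reaches Windward along 6 paths.
Via Halcyon → Arbor: 100% × 40% × 21% = 8.4%.
Via Redfern → Arbor: 89% × 40% × 21% = 7.476%.
Via Halcyon → Selkirk: 100% × 7% × 34% = 2.38%.
Via Selkirk: 55% × 34% = 18.7%.
Via Redfern → Selkirk: 89% × 9% × 34% = 2.7234%.
Direct stake: 17% = 17%.
Total: 8.4% + 7.476% + 2.38% + 18.7% + 2.7234% + 17% = 56.6794%.
Rounded: 56.68%.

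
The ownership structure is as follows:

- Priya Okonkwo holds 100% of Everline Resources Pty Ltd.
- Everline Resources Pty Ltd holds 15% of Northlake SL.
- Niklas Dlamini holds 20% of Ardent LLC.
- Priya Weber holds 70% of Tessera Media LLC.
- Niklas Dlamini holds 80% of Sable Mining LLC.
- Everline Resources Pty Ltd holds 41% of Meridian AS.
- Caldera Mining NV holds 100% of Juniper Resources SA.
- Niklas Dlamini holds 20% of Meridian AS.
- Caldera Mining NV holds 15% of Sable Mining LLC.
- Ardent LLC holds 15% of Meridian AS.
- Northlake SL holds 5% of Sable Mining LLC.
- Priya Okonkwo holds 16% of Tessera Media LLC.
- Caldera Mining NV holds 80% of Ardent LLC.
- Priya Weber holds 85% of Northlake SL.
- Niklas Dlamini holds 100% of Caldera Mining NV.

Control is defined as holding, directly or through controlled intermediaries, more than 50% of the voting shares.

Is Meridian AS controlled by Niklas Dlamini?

Niklas holds 100% of Caldera, so Niklas controls Caldera.
Caldera and Niklas together hold 80% + 20% = 100% of Ardent, so Niklas controls Ardent.
Caldera holds 100% of Juniper, so Niklas controls Juniper.
Niklas and Caldera together hold 80% + 15% = 95% of Sable, so Niklas controls Sable.
In Meridian, Niklas's side holds only 20% + 15% = 35%, not > 50%.
So Niklas does not control Meridian.

No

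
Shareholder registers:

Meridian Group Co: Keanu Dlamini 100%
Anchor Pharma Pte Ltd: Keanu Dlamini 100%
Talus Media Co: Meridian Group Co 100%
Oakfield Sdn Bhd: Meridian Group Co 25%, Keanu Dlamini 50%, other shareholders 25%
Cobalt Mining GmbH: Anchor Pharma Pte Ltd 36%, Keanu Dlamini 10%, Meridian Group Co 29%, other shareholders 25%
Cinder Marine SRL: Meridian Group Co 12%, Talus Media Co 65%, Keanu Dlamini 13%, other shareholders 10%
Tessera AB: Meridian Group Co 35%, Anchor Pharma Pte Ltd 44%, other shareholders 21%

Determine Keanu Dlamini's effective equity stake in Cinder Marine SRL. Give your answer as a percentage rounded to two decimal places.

Keanu reaches Cinder along 3 paths.
Via Meridian: 100% × 12% = 12%.
Via Meridian → Talus: 100% × 100% × 65% = 65%.
Direct stake: 13% = 13%.
Total: 12% + 65% + 13% = 90%.
Rounded: 90.00%.

90.00%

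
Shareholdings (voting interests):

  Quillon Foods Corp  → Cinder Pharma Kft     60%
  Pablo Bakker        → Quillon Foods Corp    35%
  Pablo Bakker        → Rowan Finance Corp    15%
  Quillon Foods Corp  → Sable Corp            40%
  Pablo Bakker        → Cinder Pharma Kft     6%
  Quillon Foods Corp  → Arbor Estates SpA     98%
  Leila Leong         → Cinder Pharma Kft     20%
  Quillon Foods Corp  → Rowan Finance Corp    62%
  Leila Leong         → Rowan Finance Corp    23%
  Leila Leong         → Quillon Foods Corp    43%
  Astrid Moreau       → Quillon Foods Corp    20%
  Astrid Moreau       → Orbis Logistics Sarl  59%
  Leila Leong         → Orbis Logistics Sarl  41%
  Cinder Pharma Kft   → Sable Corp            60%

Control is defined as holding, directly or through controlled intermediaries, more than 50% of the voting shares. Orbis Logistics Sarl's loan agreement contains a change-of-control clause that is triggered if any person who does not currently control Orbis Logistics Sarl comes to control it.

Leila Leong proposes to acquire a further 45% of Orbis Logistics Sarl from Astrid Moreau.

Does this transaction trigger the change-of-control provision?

The purchase adds only to Leila's holdings (Astrid's stake shrinks), so Leila is the only person who could newly come to control Orbis.
Leila's largest direct stake is 43% in Quillon, which does not meet the threshold, so Leila controls no company.
In Orbis, Leila's side holds only 41%, not > 50%.
So before the transaction, Leila does not control Orbis.
After the purchase, Leila's direct stake in Orbis rises to 41% + 45% = 86%, and Astrid's stake falls to 14%.
Leila holds 86% of Orbis, so Leila controls Orbis.
Leila did not control Orbis before and does after, so the clause is triggered.

Yes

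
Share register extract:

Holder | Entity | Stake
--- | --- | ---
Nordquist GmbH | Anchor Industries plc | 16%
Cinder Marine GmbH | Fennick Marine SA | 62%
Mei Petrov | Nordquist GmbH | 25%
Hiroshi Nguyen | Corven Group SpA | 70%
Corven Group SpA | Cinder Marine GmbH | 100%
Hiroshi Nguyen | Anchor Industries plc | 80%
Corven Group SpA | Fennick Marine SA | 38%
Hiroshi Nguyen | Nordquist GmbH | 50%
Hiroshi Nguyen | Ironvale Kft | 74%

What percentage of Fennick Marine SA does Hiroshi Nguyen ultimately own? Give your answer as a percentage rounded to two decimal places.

Hiroshi reaches Fennick along 2 paths.
Via Corven: 70% × 38% = 26.6%.
Via Corven → Cinder: 70% × 100% × 62% = 43.4%.
Total: 26.6% + 43.4% = 70%.
Rounded: 70.00%.

70.00%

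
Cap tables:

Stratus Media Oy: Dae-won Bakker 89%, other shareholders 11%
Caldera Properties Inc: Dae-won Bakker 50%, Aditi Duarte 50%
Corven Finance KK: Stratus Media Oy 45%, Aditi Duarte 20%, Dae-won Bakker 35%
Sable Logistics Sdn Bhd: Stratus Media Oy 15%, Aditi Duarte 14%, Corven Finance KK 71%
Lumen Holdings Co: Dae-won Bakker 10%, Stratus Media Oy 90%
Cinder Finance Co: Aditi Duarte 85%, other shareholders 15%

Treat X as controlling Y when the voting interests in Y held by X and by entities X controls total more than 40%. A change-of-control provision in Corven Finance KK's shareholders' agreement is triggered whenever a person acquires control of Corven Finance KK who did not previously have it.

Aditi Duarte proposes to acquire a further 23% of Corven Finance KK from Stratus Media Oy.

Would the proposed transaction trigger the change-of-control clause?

The purchase adds only to Aditi's holdings (Stratus's stake shrinks), so Aditi is the only person who could newly come to control Corven.
Aditi holds 50% of Caldera, so Aditi controls Caldera.
Aditi holds 85% of Cinder, so Aditi controls Cinder.
In Corven, Aditi's side holds only 20%, not > 40%.
So before the transaction, Aditi does not control Corven.
After the purchase, Aditi's direct stake in Corven rises to 20% + 23% = 43%, and Stratus's stake falls to 22%.
Aditi holds 43% of Corven, so Aditi controls Corven.
Aditi did not control Corven before and does after, so the clause is triggered.

Yes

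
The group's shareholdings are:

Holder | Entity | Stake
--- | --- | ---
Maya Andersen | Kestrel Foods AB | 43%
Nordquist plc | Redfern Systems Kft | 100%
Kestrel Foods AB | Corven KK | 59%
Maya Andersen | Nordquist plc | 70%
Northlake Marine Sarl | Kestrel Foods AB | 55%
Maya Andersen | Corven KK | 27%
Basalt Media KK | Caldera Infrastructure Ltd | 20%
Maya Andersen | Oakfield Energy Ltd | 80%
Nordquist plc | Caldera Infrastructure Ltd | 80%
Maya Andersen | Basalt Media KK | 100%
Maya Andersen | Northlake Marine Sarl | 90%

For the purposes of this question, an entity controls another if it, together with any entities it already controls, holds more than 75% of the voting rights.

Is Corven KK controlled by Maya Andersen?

Yes

Maya holds 90% of Northlake, so Maya controls Northlake.
Northlake and Maya together hold 55% + 43% = 98% of Kestrel, so Maya controls Kestrel.
Kestrel and Maya together hold 59% + 27% = 86% of Corven, so Maya controls Corven.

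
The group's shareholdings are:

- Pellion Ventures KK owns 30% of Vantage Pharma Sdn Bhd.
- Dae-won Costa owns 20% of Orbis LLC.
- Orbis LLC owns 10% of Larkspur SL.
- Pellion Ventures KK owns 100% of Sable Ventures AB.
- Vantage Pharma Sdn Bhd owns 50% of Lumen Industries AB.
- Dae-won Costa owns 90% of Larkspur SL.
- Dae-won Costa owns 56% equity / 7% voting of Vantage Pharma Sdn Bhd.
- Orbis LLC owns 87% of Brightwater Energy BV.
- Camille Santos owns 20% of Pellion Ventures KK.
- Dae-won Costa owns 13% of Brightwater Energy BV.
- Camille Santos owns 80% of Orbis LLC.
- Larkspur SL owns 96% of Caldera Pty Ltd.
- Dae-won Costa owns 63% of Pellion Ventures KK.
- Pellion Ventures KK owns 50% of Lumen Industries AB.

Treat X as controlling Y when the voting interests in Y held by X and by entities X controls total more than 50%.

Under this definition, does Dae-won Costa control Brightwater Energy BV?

Dae-won holds 63% of Pellion, so Dae-won controls Pellion.
Dae-won holds 90% of Larkspur, so Dae-won controls Larkspur.
Pellion holds 100% of Sable, so Dae-won controls Sable.
Larkspur holds 96% of Caldera, so Dae-won controls Caldera.
In Brightwater, Dae-won's side holds only 13%, not > 50%.
So Dae-won does not control Brightwater.

No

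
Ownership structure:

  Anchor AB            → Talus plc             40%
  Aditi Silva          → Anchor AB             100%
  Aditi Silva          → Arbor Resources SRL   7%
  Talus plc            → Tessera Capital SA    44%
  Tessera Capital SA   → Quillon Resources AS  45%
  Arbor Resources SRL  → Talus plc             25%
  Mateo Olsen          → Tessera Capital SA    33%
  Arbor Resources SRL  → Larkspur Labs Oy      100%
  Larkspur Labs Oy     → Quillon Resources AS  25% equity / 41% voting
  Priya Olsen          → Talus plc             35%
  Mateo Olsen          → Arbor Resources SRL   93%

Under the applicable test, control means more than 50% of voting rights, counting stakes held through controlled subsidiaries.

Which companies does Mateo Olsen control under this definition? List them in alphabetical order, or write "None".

Arbor Resources SRL, Larkspur Labs Oy

Mateo holds 93% of Arbor, so Mateo controls Arbor.
Arbor holds 100% of Larkspur, so Mateo controls Larkspur.
No other company's threshold is met.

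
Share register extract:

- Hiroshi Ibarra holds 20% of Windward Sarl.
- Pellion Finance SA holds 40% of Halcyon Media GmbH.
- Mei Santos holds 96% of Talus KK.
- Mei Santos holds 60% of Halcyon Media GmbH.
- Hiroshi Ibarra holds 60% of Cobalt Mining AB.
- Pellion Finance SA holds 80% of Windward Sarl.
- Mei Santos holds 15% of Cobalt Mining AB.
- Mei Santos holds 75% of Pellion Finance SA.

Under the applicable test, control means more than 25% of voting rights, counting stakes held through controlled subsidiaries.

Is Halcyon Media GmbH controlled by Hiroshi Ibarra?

No

Hiroshi holds 60% of Cobalt, so Hiroshi controls Cobalt.
Neither Hiroshi nor any entity Hiroshi controls holds any voting interest in Halcyon.
So Hiroshi does not control Halcyon.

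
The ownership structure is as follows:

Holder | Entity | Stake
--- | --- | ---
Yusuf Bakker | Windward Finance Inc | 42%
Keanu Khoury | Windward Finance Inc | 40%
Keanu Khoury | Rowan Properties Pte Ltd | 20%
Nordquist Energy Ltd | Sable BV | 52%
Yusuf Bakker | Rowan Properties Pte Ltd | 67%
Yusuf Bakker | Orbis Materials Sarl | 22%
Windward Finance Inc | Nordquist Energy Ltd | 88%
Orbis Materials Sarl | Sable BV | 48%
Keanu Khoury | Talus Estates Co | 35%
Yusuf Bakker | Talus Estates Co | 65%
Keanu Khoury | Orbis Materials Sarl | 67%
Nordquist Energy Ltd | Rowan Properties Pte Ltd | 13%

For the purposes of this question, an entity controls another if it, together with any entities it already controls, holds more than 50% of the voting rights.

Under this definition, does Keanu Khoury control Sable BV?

Keanu holds 67% of Orbis, so Keanu controls Orbis.
In Sable, Keanu's side holds only 48%, not > 50%.
So Keanu does not control Sable.

No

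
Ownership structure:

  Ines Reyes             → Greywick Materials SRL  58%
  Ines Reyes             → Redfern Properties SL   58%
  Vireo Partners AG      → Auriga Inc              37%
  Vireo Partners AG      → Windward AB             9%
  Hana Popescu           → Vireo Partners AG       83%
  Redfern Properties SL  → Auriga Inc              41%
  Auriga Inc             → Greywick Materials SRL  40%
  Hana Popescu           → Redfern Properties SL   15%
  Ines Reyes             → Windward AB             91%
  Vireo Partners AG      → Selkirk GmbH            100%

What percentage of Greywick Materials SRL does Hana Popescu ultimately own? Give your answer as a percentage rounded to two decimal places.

Hana reaches Greywick along 2 paths.
Via Vireo → Auriga: 83% × 37% × 40% = 12.284%.
Via Redfern → Auriga: 15% × 41% × 40% = 2.46%.
Total: 12.284% + 2.46% = 14.744%.
Rounded: 14.74%.

14.74%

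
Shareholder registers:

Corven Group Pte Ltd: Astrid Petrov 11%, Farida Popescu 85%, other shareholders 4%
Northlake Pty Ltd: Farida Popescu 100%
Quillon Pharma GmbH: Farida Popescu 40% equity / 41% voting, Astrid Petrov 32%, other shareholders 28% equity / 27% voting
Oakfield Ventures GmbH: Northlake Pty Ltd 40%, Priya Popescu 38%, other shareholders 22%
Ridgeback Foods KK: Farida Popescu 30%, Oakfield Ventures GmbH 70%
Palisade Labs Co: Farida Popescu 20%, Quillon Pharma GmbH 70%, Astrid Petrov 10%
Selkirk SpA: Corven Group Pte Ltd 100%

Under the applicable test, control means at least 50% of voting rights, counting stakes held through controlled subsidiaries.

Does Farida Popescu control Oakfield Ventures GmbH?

Farida holds 85% of Corven, so Farida controls Corven.
Farida holds 100% of Northlake, so Farida controls Northlake.
Corven holds 100% of Selkirk, so Farida controls Selkirk.
In Oakfield, Farida's side holds only 40%, not ≥ 50%.
So Farida does not control Oakfield.

No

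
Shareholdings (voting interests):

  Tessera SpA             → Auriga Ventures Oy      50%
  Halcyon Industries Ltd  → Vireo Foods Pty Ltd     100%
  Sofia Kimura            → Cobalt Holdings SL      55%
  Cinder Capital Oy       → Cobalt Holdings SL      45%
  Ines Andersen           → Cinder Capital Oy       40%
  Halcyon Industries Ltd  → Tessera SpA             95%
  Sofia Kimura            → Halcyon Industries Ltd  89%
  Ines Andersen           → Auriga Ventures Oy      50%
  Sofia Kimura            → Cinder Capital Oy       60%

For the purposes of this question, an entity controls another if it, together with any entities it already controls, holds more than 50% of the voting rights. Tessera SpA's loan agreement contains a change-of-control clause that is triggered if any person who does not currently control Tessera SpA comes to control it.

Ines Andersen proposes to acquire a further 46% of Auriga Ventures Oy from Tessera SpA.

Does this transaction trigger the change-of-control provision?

The purchase adds only to Ines's holdings (Tessera's stake shrinks), so Ines is the only person who could newly come to control Tessera.
Ines's largest direct stake is 50% in Auriga, which does not meet the threshold, so Ines controls no company.
Neither Ines nor any entity Ines controls holds any voting interest in Tessera.
So before the transaction, Ines does not control Tessera.
After the purchase, Ines's direct stake in Auriga rises to 50% + 46% = 96%, and Tessera's stake falls to 4%.
Ines holds 96% of Auriga, so Ines controls Auriga.
After the transaction, neither Ines nor any entity Ines controls holds a voting interest in Tessera, so Ines still does not control it.
No new person acquires control, so the clause is not triggered.

No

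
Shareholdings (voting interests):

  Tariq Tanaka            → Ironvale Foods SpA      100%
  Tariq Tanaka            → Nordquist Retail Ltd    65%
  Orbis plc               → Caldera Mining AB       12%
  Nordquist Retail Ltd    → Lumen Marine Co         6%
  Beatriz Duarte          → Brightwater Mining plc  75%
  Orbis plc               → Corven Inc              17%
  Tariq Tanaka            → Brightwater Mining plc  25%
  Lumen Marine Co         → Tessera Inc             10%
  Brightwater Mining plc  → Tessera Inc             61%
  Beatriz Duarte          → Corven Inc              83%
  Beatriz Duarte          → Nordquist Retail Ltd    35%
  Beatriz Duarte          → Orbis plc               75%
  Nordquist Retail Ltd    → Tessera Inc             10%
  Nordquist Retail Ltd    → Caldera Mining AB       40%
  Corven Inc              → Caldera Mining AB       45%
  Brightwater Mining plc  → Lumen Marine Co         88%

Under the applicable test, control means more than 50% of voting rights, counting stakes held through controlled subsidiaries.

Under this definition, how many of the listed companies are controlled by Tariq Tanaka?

Tariq holds 65% of Nordquist, so Tariq controls Nordquist.
Tariq holds 100% of Ironvale, so Tariq controls Ironvale.
No other company's threshold is met.
Tariq controls 2 companies.

2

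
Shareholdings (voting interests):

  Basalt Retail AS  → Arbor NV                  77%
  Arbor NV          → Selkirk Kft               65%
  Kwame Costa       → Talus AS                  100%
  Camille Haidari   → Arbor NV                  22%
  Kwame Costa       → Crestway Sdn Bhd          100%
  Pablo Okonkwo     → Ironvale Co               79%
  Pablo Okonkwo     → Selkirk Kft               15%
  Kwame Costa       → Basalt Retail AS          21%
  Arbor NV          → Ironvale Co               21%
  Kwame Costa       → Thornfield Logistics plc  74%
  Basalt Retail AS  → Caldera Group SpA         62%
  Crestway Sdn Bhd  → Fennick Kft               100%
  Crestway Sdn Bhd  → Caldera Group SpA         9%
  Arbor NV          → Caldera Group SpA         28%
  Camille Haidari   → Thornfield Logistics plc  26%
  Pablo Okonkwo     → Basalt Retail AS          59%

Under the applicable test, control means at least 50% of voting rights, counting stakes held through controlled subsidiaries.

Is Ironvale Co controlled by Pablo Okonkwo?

Yes

Pablo holds 59% of Basalt, so Pablo controls Basalt.
Basalt holds 77% of Arbor, so Pablo controls Arbor.
Pablo and Arbor together hold 79% + 21% = 100% of Ironvale, so Pablo controls Ironvale.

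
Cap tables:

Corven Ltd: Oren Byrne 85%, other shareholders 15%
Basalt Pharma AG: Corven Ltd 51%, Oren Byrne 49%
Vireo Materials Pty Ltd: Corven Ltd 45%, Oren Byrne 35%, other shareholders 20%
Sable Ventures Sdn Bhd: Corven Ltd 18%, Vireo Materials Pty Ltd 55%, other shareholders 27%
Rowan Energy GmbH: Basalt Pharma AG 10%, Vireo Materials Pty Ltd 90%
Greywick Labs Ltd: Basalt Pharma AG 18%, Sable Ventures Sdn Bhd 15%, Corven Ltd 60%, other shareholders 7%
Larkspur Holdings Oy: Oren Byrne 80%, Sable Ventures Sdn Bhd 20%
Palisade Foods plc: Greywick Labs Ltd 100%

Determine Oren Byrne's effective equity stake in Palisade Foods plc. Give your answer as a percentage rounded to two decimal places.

Oren reaches Palisade along 6 paths.
Via Corven → Basalt → Greywick: 85% × 51% × 18% × 100% = 7.803%.
Via Basalt → Greywick: 49% × 18% × 100% = 8.82%.
Via Corven → Sable → Greywick: 85% × 18% × 15% × 100% = 2.295%.
Via Corven → Vireo → Sable → Greywick: 85% × 45% × 55% × 15% × 100% = 3.155625%.
Via Vireo → Sable → Greywick: 35% × 55% × 15% × 100% = 2.8875%.
Via Corven → Greywick: 85% × 60% × 100% = 51%.
Total: 7.803% + 8.82% + 2.295% + 3.155625% + 2.8875% + 51% = 75.961125%.
Rounded: 75.96%.

75.96%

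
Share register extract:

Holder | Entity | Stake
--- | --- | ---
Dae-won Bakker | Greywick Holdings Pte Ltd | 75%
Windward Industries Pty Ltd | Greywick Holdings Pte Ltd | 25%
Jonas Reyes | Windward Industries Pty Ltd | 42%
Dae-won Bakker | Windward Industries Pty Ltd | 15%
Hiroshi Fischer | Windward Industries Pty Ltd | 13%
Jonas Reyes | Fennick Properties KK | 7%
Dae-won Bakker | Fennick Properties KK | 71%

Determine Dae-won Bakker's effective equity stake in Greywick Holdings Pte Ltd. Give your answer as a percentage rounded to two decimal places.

78.75%

Dae-won reaches Greywick along 2 paths.
Via Windward: 15% × 25% = 3.75%.
Direct stake: 75% = 75%.
Total: 3.75% + 75% = 78.75%.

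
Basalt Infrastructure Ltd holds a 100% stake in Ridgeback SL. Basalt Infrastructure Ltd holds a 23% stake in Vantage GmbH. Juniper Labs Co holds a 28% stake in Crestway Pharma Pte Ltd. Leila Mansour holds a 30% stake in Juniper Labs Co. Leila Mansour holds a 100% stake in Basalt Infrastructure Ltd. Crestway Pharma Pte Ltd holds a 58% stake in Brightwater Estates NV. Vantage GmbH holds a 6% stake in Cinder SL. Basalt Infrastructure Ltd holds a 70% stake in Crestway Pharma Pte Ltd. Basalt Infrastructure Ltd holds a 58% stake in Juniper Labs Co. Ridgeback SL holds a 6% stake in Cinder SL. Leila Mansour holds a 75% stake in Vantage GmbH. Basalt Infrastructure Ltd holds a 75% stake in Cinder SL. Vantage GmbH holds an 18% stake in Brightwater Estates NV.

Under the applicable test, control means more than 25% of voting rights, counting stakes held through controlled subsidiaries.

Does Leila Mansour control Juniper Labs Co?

Leila holds 100% of Basalt, so Leila controls Basalt.
Leila and Basalt together hold 30% + 58% = 88% of Juniper, so Leila controls Juniper.

Yes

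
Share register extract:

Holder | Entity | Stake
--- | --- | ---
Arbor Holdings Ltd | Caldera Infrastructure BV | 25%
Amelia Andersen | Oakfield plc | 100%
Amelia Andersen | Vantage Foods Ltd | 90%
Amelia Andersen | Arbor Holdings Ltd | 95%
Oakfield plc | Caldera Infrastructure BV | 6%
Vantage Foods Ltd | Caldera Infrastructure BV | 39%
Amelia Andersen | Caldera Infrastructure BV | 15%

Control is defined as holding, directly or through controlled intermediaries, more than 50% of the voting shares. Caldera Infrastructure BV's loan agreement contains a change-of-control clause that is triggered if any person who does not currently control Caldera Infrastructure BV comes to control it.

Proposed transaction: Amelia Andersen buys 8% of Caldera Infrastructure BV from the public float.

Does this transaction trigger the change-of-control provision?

No

The purchase changes only Amelia's holdings, so Amelia is the only person who could newly come to control Caldera.
Amelia holds 90% of Vantage, so Amelia controls Vantage.
Amelia holds 95% of Arbor, so Amelia controls Arbor.
Amelia holds 100% of Oakfield, so Amelia controls Oakfield.
Amelia and Arbor and Vantage and Oakfield together hold 15% + 25% + 39% + 6% = 85% of Caldera, so Amelia controls Caldera.
So Amelia already controls Caldera before the transaction.
After the purchase, Amelia's direct stake in Caldera rises to 15% + 8% = 23%.
Amelia controlled Caldera already, so this is not a new person acquiring control; every other person's position is unchanged or reduced.
No new person acquires control, so the clause is not triggered.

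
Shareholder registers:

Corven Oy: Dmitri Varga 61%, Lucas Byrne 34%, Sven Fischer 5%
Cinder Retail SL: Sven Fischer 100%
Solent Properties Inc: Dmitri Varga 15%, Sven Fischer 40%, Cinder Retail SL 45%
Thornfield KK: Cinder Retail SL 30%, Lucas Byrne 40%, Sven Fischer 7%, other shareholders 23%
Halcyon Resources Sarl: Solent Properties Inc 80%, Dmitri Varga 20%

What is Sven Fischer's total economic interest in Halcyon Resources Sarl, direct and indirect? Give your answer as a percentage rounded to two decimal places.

Sven reaches Halcyon along 2 paths.
Via Solent: 40% × 80% = 32%.
Via Cinder → Solent: 100% × 45% × 80% = 36%.
Total: 32% + 36% = 68%.
Rounded: 68.00%.

68.00%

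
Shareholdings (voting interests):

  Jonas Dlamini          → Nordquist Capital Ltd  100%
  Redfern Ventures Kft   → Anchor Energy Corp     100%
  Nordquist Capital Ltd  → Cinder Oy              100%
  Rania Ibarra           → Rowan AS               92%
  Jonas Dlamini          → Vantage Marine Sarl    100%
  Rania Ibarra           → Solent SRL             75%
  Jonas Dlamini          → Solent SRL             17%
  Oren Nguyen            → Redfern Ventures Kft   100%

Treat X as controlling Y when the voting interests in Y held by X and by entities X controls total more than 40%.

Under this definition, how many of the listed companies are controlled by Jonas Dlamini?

Jonas holds 100% of Vantage, so Jonas controls Vantage.
Jonas holds 100% of Nordquist, so Jonas controls Nordquist.
Nordquist holds 100% of Cinder, so Jonas controls Cinder.
No other company's threshold is met.
Jonas controls 3 companies.

3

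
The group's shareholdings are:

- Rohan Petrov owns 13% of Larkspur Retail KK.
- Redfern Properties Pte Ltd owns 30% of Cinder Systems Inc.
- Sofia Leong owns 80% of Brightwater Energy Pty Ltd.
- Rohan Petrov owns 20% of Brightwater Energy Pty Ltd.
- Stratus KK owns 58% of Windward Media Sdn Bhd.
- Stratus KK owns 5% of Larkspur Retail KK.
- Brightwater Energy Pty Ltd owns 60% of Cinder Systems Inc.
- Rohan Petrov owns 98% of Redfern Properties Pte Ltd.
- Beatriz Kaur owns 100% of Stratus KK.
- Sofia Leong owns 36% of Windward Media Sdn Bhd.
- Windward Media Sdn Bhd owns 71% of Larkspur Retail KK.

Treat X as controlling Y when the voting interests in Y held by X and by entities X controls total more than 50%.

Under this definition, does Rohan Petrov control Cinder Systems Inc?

No

Rohan holds 98% of Redfern, so Rohan controls Redfern.
In Cinder, Rohan's side holds only 30%, not > 50%.
So Rohan does not control Cinder.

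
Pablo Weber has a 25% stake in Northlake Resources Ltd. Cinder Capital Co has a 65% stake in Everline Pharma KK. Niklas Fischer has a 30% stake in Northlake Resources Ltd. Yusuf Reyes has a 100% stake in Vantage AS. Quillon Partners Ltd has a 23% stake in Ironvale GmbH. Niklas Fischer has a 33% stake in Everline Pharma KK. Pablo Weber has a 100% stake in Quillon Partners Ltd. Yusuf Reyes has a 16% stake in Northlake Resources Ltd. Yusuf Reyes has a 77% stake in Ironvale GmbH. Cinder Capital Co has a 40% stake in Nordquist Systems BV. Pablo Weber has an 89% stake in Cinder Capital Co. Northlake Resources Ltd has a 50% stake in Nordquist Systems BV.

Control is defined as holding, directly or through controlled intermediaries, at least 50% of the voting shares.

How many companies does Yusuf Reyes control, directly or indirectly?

2

Yusuf holds 77% of Ironvale, so Yusuf controls Ironvale.
Yusuf holds 100% of Vantage, so Yusuf controls Vantage.
No other company's threshold is met.
Yusuf controls 2 companies.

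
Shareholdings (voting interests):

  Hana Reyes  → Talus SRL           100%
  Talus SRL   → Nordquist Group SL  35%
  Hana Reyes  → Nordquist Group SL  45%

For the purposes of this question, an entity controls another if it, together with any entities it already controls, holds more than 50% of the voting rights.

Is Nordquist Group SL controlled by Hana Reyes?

Yes

Hana holds 100% of Talus, so Hana controls Talus.
Talus and Hana together hold 35% + 45% = 80% of Nordquist, so Hana controls Nordquist.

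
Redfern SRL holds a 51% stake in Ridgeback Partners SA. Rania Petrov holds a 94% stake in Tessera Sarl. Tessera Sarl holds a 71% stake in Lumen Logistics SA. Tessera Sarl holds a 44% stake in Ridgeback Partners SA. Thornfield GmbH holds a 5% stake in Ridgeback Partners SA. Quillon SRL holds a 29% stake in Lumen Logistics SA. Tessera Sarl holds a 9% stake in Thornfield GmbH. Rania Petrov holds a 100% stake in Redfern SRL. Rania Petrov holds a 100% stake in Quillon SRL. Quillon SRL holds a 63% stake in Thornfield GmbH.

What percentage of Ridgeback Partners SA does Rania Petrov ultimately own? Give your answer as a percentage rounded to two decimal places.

Rania reaches Ridgeback along 4 paths.
Via Quillon → Thornfield: 100% × 63% × 5% = 3.15%.
Via Tessera → Thornfield: 94% × 9% × 5% = 0.423%.
Via Tessera: 94% × 44% = 41.36%.
Via Redfern: 100% × 51% = 51%.
Total: 3.15% + 0.423% + 41.36% + 51% = 95.933%.
Rounded: 95.93%.

95.93%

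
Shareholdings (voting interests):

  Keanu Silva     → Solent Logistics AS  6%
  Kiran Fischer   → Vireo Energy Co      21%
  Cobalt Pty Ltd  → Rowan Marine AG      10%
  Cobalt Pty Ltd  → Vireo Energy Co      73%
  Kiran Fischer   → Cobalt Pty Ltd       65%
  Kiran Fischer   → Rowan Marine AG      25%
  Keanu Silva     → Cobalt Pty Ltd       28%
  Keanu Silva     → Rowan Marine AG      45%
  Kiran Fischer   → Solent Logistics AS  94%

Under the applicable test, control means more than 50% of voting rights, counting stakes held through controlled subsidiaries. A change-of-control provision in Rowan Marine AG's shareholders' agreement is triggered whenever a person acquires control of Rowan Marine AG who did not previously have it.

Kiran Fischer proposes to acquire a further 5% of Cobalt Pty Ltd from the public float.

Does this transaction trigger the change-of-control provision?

No

The purchase changes only Kiran's holdings, so Kiran is the only person who could newly come to control Rowan.
Kiran holds 65% of Cobalt, so Kiran controls Cobalt.
Kiran and Cobalt together hold 21% + 73% = 94% of Vireo, so Kiran controls Vireo.
Kiran holds 94% of Solent, so Kiran controls Solent.
In Rowan, Kiran's side holds only 25% + 10% = 35%, not > 50%.
So before the transaction, Kiran does not control Rowan.
After the purchase, Kiran's direct stake in Cobalt rises to 65% + 5% = 70%.
Kiran holds 70% of Cobalt, so Kiran controls Cobalt.
After the transaction, Kiran's side holds 25% + 10% = 35% of Rowan, not > 50%, so Kiran still does not control Rowan.
No new person acquires control, so the clause is not triggered.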